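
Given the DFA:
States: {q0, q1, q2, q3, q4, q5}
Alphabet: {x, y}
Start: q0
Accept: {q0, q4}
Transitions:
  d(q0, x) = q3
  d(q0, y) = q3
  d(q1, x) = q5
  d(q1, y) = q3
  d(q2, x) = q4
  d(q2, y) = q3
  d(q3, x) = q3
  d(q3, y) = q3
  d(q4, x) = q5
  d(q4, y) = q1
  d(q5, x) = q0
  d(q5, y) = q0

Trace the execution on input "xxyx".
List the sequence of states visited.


Input: xxyx
d(q0, x) = q3
d(q3, x) = q3
d(q3, y) = q3
d(q3, x) = q3


q0 -> q3 -> q3 -> q3 -> q3


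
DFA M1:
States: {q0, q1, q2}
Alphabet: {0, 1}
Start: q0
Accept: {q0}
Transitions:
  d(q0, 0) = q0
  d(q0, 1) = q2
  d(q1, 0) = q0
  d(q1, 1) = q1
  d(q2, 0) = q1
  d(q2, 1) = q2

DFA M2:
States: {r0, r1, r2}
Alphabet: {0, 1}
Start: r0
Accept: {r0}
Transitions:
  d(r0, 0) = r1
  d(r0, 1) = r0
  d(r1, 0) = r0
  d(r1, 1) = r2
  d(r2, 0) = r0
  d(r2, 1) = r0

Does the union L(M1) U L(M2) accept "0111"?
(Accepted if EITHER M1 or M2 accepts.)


M1: final=q2 accepted=False
M2: final=r0 accepted=True

Yes, union accepts


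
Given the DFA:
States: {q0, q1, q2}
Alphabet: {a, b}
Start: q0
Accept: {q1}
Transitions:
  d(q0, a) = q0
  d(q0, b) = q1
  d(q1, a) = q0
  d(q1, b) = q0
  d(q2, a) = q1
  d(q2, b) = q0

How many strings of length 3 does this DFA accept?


Enumerating all length-3 strings:
  "aaa" -> q0 [reject]
  "aab" -> q1 [accept]
  "aba" -> q0 [reject]
  "abb" -> q0 [reject]
  "baa" -> q0 [reject]
  "bab" -> q1 [accept]
  "bba" -> q0 [reject]
  "bbb" -> q1 [accept]

3 out of 8


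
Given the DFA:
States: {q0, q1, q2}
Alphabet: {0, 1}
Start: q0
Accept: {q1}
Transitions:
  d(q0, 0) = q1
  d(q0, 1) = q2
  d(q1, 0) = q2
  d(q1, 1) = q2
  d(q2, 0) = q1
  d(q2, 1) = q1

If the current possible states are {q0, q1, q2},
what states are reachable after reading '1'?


Apply transition on '1' from each current state:
  d(q0, 1) = q2
  d(q1, 1) = q2
  d(q2, 1) = q1

{q1, q2}


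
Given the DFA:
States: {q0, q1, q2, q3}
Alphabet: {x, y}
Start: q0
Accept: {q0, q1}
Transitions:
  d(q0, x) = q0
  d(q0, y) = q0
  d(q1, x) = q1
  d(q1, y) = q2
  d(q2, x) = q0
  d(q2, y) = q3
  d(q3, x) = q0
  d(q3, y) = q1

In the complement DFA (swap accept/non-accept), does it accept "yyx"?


Trace: q0 -> q0 -> q0 -> q0
Final: q0
Original accept: {q0, q1}
Complement: q0 is in original accept

No, complement rejects (original accepts)


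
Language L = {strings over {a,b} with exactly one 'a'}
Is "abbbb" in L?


count('a') = 1

Yes, "abbbb" is in L


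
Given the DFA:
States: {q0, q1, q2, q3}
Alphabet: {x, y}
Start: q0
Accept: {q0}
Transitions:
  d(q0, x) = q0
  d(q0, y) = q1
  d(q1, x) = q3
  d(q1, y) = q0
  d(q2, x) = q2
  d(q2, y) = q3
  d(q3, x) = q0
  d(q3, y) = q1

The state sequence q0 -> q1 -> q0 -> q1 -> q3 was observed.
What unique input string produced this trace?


Trace back each transition to find the symbol:
  q0 --[y]--> q1
  q1 --[y]--> q0
  q0 --[y]--> q1
  q1 --[x]--> q3

"yyyx"


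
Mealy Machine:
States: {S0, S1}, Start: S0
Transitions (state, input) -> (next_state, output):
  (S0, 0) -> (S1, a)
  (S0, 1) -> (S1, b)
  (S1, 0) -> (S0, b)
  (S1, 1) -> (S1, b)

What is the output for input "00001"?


Step-by-step:
  (S0, 0) -> (S1, a)
  (S1, 0) -> (S0, b)
  (S0, 0) -> (S1, a)
  (S1, 0) -> (S0, b)
  (S0, 1) -> (S1, b)

"ababb"


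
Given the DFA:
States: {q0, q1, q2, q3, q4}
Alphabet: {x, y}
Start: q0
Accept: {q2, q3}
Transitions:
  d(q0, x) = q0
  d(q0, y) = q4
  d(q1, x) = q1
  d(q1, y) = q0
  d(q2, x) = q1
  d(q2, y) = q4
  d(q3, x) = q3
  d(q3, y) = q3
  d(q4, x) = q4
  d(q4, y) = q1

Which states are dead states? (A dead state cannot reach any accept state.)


Forward reachability from each state:
  q0 -> reaches {q0, q1, q4}, no accept state (dead)
  q1 -> reaches {q0, q1, q4}, no accept state (dead)
  q2 -> reaches accept state q2 (live)
  q3 -> reaches accept state q3 (live)
  q4 -> reaches {q0, q1, q4}, no accept state (dead)

{q0, q1, q4}


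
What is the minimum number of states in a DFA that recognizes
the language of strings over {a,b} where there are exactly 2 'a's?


States: count = 0, 1, ..., 2 (that's 3 states), plus a dead state for count > 2.
Total: 3 + 1 = 4. Accept = count-2 state.

4


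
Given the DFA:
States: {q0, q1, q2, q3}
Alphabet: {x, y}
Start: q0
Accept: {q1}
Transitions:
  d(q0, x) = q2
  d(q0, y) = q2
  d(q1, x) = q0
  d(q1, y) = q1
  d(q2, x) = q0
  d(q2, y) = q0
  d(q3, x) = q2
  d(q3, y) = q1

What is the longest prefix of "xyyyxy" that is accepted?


Run the DFA, marking each prefix where the state is accepting:
  "" -> q0 [reject]
  "x" -> q2 [reject]
  "xy" -> q0 [reject]
  "xyy" -> q2 [reject]
  "xyyy" -> q0 [reject]
  "xyyyx" -> q2 [reject]
  "xyyyxy" -> q0 [reject]

No prefix is accepted


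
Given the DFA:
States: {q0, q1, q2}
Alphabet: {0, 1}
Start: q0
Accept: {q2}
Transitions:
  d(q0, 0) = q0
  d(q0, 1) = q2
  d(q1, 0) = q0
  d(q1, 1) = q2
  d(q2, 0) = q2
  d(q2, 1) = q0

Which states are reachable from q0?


BFS from q0:
  layer 0: {q0}
  layer 1: {q2}

{q0, q2}


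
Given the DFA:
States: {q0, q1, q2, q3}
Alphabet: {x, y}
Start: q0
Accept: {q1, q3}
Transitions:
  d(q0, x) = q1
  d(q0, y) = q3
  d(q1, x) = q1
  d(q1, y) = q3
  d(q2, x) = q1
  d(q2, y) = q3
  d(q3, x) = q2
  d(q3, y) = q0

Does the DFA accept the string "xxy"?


Trace: q0 -> q1 -> q1 -> q3
Final state: q3
Accept states: {q1, q3}

Yes, accepted (final state q3 is an accept state)


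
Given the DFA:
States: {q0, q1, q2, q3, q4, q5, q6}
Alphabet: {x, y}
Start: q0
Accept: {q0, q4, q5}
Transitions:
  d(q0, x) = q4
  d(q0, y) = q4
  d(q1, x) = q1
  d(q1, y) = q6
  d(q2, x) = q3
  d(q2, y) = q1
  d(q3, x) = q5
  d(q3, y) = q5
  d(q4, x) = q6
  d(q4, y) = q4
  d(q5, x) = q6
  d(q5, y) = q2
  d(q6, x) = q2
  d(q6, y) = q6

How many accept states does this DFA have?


Accept states listed: {q0, q4, q5}
Counting: q0(1) q4(2) q5(3)

3


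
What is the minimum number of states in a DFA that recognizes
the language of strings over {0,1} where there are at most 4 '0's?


States: count = 0, 1, ..., 4 (all accepting; 5 states), plus a dead state for count > 4.
Total: 5 + 1 = 6.

6


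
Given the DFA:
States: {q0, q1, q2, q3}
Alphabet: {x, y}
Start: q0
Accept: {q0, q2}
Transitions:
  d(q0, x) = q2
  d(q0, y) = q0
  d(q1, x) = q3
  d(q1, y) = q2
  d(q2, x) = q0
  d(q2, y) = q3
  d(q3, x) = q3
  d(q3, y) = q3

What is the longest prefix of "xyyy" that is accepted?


Run the DFA, marking each prefix where the state is accepting:
  "" -> q0 [accept]
  "x" -> q2 [accept]
  "xy" -> q3 [reject]
  "xyy" -> q3 [reject]
  "xyyy" -> q3 [reject]

"x"


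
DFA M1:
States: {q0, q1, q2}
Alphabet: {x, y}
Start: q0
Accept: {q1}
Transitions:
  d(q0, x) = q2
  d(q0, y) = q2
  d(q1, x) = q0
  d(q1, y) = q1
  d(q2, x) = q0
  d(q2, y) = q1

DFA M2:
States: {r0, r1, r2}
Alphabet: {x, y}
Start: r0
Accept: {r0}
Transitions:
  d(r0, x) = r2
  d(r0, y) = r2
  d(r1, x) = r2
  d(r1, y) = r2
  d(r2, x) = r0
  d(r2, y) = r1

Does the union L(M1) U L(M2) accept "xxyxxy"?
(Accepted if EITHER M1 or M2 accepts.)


M1: final=q1 accepted=True
M2: final=r1 accepted=False

Yes, union accepts


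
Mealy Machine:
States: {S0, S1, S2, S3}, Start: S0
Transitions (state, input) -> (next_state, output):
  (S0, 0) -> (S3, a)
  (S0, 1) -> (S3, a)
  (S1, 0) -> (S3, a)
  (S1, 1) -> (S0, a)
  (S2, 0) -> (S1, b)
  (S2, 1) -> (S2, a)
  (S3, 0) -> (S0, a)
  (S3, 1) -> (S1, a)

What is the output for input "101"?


Step-by-step:
  (S0, 1) -> (S3, a)
  (S3, 0) -> (S0, a)
  (S0, 1) -> (S3, a)

"aaa"


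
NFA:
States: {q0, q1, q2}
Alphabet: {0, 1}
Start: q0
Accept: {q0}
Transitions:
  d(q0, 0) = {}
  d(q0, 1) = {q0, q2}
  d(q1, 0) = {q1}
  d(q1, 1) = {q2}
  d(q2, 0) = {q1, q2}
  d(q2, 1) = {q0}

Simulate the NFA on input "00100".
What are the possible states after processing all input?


Start: {q0}
  --0--> {}
  --0--> {}
  --1--> {}
  --0--> {}
  --0--> {}

{} (empty set, no valid transitions)


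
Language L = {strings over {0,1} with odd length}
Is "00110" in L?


length = 5; 5 mod 2 = 1

Yes, "00110" is in L


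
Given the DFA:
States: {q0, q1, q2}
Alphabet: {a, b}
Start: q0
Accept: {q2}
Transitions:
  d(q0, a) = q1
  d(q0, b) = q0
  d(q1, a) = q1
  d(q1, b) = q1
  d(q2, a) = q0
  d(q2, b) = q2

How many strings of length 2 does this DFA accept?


Enumerating all length-2 strings:
  "aa" -> q1 [reject]
  "ab" -> q1 [reject]
  "ba" -> q1 [reject]
  "bb" -> q0 [reject]

0 out of 4


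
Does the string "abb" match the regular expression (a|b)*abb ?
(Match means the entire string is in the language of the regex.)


|string| = 3; first = 'a'; last = 'b'

Yes, "abb" matches (a|b)*abb


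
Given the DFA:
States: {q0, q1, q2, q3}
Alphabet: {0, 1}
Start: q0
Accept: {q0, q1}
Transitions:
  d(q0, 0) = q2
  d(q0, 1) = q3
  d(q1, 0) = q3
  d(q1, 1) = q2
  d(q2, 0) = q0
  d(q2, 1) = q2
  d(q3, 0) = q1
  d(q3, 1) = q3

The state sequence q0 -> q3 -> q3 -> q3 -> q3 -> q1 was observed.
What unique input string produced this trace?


Trace back each transition to find the symbol:
  q0 --[1]--> q3
  q3 --[1]--> q3
  q3 --[1]--> q3
  q3 --[1]--> q3
  q3 --[0]--> q1

"11110"


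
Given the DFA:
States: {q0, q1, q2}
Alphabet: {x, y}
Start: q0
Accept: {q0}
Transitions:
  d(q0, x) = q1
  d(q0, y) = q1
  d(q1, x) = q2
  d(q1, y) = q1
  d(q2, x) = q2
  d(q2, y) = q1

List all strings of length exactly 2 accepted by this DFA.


All strings of length 2: 4 total
Accepted: 0

None


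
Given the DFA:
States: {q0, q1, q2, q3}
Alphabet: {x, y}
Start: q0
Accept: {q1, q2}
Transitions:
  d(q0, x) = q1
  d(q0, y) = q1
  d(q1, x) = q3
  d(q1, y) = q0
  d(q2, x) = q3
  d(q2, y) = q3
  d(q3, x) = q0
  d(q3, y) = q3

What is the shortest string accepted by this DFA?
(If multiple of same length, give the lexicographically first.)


BFS by string length (lex-first path to each state shown):
  len 0: q0<-""
  len 1: q1<-"x"
Found accept state at length 1.

"x"


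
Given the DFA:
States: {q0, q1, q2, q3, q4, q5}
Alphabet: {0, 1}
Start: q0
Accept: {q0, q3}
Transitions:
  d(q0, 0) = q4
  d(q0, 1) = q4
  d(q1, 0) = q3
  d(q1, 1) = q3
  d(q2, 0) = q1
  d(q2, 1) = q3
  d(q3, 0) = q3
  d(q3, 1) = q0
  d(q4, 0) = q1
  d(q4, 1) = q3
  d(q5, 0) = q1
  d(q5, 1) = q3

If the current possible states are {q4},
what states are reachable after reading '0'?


Apply transition on '0' from each current state:
  d(q4, 0) = q1

{q1}


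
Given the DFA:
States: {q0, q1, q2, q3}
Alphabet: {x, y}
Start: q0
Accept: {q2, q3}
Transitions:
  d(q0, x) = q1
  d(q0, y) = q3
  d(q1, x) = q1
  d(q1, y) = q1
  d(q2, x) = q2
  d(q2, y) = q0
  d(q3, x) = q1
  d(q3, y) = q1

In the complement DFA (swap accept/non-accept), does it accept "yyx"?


Trace: q0 -> q3 -> q1 -> q1
Final: q1
Original accept: {q2, q3}
Complement: q1 is not in original accept

Yes, complement accepts (original rejects)


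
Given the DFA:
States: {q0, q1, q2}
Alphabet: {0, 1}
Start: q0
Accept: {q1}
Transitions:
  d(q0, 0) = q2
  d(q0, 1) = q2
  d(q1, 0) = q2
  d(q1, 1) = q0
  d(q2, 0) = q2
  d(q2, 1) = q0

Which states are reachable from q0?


BFS from q0:
  layer 0: {q0}
  layer 1: {q2}

{q0, q2}


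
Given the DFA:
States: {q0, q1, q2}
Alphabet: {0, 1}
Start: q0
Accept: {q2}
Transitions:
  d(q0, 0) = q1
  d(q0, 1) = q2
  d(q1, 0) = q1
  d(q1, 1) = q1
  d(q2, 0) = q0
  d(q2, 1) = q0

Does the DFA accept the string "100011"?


Trace: q0 -> q2 -> q0 -> q1 -> q1 -> q1 -> q1
Final state: q1
Accept states: {q2}

No, rejected (final state q1 is not an accept state)


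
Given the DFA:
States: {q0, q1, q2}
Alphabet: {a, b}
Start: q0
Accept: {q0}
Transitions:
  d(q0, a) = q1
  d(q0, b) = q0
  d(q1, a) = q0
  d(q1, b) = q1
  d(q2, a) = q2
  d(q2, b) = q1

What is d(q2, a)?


Looking up transition d(q2, a)

q2


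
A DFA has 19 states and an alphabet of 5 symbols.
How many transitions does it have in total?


Each state has exactly one transition per symbol.
19 * 5 = 95

95


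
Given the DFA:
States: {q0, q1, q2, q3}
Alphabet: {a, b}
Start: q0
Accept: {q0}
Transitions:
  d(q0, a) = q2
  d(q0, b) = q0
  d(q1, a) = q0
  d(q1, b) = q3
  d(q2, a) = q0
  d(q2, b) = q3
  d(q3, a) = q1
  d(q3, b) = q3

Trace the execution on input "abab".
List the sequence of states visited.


Input: abab
d(q0, a) = q2
d(q2, b) = q3
d(q3, a) = q1
d(q1, b) = q3


q0 -> q2 -> q3 -> q1 -> q3


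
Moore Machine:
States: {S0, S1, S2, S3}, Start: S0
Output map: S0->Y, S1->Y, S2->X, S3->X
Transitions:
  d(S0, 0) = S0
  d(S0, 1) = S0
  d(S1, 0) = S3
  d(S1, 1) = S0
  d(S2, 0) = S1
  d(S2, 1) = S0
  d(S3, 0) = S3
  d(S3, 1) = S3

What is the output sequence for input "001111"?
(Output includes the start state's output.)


Start: S0 (output Y)
  --0--> S0 (output Y)
  --0--> S0 (output Y)
  --1--> S0 (output Y)
  --1--> S0 (output Y)
  --1--> S0 (output Y)
  --1--> S0 (output Y)

"YYYYYYY"


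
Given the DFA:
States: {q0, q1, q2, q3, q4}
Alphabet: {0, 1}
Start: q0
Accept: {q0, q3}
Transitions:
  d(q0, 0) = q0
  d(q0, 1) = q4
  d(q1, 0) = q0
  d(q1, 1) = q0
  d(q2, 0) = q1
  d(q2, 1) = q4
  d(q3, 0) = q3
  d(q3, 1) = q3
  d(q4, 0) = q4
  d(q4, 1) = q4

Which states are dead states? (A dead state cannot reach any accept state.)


Forward reachability from each state:
  q0 -> reaches accept state q0 (live)
  q1 -> reaches accept state q0 (live)
  q2 -> reaches accept state q0 (live)
  q3 -> reaches accept state q3 (live)
  q4 -> reaches {q4}, no accept state (dead)

{q4}


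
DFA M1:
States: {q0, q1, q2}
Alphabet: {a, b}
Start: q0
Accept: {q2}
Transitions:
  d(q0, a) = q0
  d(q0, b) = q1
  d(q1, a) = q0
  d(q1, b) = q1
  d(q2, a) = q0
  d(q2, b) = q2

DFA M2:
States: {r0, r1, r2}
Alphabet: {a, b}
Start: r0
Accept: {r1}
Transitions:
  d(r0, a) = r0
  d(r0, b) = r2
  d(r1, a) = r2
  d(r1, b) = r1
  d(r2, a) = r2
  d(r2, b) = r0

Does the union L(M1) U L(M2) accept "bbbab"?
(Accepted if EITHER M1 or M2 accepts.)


M1: final=q1 accepted=False
M2: final=r0 accepted=False

No, union rejects (neither accepts)


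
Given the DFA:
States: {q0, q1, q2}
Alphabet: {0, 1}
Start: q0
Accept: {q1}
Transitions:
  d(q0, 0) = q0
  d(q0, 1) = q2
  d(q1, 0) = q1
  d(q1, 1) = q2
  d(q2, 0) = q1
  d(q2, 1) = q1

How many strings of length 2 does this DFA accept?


Enumerating all length-2 strings:
  "00" -> q0 [reject]
  "01" -> q2 [reject]
  "10" -> q1 [accept]
  "11" -> q1 [accept]

2 out of 4


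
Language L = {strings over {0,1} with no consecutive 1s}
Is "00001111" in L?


'11' occurs at index 4

No, "00001111" is not in L


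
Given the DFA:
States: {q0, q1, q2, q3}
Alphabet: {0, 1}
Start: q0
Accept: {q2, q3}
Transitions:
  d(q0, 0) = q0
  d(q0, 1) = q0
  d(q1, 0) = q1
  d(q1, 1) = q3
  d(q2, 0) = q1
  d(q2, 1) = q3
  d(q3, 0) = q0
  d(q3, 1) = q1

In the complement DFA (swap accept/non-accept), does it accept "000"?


Trace: q0 -> q0 -> q0 -> q0
Final: q0
Original accept: {q2, q3}
Complement: q0 is not in original accept

Yes, complement accepts (original rejects)


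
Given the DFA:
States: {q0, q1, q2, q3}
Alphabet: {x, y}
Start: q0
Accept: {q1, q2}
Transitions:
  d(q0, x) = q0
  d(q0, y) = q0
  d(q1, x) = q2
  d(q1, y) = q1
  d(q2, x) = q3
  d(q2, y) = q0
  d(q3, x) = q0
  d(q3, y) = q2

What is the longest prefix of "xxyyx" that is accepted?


Run the DFA, marking each prefix where the state is accepting:
  "" -> q0 [reject]
  "x" -> q0 [reject]
  "xx" -> q0 [reject]
  "xxy" -> q0 [reject]
  "xxyy" -> q0 [reject]
  "xxyyx" -> q0 [reject]

No prefix is accepted


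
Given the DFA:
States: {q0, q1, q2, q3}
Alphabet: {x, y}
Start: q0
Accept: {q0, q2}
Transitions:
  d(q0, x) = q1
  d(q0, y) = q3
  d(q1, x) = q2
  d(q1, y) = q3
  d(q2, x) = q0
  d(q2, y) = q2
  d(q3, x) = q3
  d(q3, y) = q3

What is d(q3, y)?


Looking up transition d(q3, y)

q3


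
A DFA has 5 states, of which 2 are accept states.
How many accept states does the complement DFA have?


Complement swaps accept and non-accept states.
5 - 2 = 3

3


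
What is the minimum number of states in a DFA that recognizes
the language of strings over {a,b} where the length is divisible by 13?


States track (length) mod 13.
Need 13 states: one per remainder 0..12; accept = remainder 0.

13


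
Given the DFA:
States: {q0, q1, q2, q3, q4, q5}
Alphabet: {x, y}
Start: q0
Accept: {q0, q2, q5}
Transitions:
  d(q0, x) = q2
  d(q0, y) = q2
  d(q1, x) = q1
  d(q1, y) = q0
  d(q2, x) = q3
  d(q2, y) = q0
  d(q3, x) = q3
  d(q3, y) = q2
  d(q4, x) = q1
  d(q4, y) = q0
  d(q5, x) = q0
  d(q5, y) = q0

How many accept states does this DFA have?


Accept states listed: {q0, q2, q5}
Counting: q0(1) q2(2) q5(3)

3


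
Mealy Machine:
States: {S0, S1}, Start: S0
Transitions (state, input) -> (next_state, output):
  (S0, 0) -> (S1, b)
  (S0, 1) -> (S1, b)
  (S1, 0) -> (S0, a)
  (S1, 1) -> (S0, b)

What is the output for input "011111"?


Step-by-step:
  (S0, 0) -> (S1, b)
  (S1, 1) -> (S0, b)
  (S0, 1) -> (S1, b)
  (S1, 1) -> (S0, b)
  (S0, 1) -> (S1, b)
  (S1, 1) -> (S0, b)

"bbbbbb"


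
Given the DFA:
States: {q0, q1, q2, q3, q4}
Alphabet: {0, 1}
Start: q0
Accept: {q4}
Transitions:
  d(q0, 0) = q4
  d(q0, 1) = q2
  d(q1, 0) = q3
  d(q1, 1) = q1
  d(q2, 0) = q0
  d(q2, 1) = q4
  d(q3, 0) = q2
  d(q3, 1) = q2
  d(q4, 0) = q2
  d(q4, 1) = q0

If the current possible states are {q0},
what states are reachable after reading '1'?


Apply transition on '1' from each current state:
  d(q0, 1) = q2

{q2}


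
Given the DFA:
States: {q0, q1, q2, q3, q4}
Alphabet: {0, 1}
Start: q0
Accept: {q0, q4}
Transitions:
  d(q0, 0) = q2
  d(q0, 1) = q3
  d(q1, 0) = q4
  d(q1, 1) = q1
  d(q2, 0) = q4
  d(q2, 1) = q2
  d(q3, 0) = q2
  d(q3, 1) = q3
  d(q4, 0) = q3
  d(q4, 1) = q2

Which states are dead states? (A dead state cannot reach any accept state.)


Forward reachability from each state:
  q0 -> reaches accept state q0 (live)
  q1 -> reaches accept state q4 (live)
  q2 -> reaches accept state q4 (live)
  q3 -> reaches accept state q4 (live)
  q4 -> reaches accept state q4 (live)

None (all states can reach an accept state)


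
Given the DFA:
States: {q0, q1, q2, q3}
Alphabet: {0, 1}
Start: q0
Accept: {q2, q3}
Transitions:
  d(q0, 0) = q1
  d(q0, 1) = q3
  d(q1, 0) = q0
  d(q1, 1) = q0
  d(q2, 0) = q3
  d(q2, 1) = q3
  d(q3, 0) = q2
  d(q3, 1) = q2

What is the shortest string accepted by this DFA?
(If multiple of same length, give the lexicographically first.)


BFS by string length (lex-first path to each state shown):
  len 0: q0<-""
  len 1: q1<-"0", q3<-"1"
Found accept state at length 1.

"1"


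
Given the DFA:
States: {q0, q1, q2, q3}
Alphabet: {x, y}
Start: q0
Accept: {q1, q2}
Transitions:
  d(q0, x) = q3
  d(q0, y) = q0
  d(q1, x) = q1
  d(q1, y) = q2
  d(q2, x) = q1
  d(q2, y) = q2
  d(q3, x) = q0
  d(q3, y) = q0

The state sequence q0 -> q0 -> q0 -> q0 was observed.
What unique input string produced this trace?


Trace back each transition to find the symbol:
  q0 --[y]--> q0
  q0 --[y]--> q0
  q0 --[y]--> q0

"yyy"


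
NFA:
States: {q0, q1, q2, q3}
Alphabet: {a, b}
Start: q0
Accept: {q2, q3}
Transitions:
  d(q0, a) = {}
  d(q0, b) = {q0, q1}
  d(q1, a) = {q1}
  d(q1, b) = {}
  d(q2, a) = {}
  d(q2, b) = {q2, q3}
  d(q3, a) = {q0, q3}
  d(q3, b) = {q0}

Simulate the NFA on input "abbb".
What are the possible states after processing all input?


Start: {q0}
  --a--> {}
  --b--> {}
  --b--> {}
  --b--> {}

{} (empty set, no valid transitions)


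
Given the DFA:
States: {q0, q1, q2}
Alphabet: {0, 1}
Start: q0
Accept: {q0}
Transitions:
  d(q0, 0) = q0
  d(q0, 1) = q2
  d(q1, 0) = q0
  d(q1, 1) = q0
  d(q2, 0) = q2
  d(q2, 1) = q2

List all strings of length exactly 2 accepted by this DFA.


All strings of length 2: 4 total
Accepted: 1

"00"


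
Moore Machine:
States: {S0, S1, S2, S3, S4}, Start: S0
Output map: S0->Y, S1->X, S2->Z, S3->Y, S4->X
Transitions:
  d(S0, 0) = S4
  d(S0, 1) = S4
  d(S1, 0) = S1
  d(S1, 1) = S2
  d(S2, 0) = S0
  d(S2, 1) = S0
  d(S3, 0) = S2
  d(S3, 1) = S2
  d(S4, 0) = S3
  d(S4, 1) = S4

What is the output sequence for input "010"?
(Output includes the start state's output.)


Start: S0 (output Y)
  --0--> S4 (output X)
  --1--> S4 (output X)
  --0--> S3 (output Y)

"YXXY"


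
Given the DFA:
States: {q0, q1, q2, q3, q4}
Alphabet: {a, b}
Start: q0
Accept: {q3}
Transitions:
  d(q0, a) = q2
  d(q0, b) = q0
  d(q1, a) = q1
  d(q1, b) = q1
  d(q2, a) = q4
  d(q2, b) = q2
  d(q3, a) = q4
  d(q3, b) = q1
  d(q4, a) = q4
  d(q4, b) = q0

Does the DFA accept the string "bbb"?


Trace: q0 -> q0 -> q0 -> q0
Final state: q0
Accept states: {q3}

No, rejected (final state q0 is not an accept state)


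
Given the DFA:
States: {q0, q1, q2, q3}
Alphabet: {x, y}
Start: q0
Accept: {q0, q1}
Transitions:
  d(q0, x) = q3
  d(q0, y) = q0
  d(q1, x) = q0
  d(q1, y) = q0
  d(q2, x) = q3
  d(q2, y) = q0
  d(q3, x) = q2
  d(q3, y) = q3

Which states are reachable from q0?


BFS from q0:
  layer 0: {q0}
  layer 1: {q3}
  layer 2: {q2}

{q0, q2, q3}


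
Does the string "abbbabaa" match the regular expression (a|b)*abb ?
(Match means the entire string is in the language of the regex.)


|string| = 8; first = 'a'; last = 'a'

No, "abbbabaa" does not match (a|b)*abb


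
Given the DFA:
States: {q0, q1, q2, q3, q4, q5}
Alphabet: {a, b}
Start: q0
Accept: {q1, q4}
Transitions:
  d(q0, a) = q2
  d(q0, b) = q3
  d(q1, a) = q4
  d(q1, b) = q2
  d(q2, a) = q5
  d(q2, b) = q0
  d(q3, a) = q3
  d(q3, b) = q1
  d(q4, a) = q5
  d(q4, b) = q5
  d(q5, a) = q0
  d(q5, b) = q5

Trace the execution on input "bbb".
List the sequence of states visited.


Input: bbb
d(q0, b) = q3
d(q3, b) = q1
d(q1, b) = q2


q0 -> q3 -> q1 -> q2


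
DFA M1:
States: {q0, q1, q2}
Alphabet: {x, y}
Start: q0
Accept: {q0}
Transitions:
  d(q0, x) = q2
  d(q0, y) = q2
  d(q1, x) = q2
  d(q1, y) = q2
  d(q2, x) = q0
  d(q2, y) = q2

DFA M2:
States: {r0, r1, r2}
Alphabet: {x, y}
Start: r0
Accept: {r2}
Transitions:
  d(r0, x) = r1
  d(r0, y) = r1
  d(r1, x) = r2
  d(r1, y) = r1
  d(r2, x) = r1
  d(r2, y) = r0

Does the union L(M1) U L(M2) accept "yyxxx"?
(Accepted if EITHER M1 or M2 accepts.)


M1: final=q0 accepted=True
M2: final=r2 accepted=True

Yes, union accepts


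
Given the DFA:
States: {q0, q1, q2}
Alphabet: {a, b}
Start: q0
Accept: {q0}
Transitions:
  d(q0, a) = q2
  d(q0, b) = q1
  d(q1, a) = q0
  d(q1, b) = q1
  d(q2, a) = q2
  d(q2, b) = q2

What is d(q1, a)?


Looking up transition d(q1, a)

q0


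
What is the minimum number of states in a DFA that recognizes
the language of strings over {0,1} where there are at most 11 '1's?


States: count = 0, 1, ..., 11 (all accepting; 12 states), plus a dead state for count > 11.
Total: 12 + 1 = 13.

13


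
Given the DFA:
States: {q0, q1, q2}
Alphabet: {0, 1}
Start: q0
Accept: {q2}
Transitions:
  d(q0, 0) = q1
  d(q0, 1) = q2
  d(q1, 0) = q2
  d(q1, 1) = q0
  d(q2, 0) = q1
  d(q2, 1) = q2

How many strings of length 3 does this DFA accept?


Enumerating all length-3 strings:
  "000" -> q1 [reject]
  "001" -> q2 [accept]
  "010" -> q1 [reject]
  "011" -> q2 [accept]
  "100" -> q2 [accept]
  "101" -> q0 [reject]
  "110" -> q1 [reject]
  "111" -> q2 [accept]

4 out of 8


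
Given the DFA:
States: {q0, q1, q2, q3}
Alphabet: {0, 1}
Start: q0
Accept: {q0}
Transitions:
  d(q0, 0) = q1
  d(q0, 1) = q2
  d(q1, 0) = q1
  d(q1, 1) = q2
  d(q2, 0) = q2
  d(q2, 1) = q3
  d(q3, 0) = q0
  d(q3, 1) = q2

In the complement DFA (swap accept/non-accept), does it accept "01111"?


Trace: q0 -> q1 -> q2 -> q3 -> q2 -> q3
Final: q3
Original accept: {q0}
Complement: q3 is not in original accept

Yes, complement accepts (original rejects)


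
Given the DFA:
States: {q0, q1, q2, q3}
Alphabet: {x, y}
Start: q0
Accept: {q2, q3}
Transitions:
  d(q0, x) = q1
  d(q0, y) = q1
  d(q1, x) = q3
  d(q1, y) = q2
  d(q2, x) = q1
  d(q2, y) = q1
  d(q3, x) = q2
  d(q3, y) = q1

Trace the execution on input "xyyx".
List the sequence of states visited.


Input: xyyx
d(q0, x) = q1
d(q1, y) = q2
d(q2, y) = q1
d(q1, x) = q3


q0 -> q1 -> q2 -> q1 -> q3


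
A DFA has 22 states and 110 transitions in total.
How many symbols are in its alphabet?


Each state has exactly one transition per symbol.
|alphabet| = transitions / states = 110 / 22 = 5

5


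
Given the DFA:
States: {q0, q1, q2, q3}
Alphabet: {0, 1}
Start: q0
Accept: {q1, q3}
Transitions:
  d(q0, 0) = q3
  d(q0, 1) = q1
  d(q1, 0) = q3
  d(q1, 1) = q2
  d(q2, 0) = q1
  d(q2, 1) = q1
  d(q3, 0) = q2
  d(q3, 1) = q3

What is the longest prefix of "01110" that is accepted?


Run the DFA, marking each prefix where the state is accepting:
  "" -> q0 [reject]
  "0" -> q3 [accept]
  "01" -> q3 [accept]
  "011" -> q3 [accept]
  "0111" -> q3 [accept]
  "01110" -> q2 [reject]

"0111"


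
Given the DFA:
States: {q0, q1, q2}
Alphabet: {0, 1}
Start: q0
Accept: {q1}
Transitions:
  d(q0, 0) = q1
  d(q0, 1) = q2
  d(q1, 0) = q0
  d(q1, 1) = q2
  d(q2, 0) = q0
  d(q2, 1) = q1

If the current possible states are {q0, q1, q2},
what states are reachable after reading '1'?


Apply transition on '1' from each current state:
  d(q0, 1) = q2
  d(q1, 1) = q2
  d(q2, 1) = q1

{q1, q2}


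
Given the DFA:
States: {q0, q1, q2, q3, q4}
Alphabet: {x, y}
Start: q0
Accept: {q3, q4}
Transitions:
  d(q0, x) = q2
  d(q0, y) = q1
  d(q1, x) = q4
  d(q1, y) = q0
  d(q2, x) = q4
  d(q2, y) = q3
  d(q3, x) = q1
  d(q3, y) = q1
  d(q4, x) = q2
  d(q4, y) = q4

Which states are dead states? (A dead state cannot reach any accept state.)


Forward reachability from each state:
  q0 -> reaches accept state q3 (live)
  q1 -> reaches accept state q3 (live)
  q2 -> reaches accept state q3 (live)
  q3 -> reaches accept state q3 (live)
  q4 -> reaches accept state q3 (live)

None (all states can reach an accept state)


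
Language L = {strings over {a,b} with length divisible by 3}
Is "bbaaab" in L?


length = 6; 6 mod 3 = 0

Yes, "bbaaab" is in L


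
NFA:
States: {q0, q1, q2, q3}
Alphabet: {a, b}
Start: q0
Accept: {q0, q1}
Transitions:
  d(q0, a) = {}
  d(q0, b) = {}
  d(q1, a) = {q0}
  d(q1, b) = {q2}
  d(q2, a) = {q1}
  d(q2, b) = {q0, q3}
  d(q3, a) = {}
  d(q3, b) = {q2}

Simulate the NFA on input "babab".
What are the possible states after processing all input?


Start: {q0}
  --b--> {}
  --a--> {}
  --b--> {}
  --a--> {}
  --b--> {}

{} (empty set, no valid transitions)


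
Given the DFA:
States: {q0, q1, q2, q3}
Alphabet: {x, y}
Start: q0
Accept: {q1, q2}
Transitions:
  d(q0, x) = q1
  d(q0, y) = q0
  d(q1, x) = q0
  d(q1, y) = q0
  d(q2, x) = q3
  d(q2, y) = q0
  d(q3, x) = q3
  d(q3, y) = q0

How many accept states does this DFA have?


Accept states listed: {q1, q2}
Counting: q1(1) q2(2)

2


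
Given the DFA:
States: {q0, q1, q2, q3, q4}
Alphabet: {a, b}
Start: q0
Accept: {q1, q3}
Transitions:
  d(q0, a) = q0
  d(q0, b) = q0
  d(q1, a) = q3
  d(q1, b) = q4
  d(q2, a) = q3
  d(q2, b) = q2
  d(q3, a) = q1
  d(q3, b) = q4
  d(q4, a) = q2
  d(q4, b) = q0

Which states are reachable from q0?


BFS from q0:
  layer 0: {q0}

{q0}


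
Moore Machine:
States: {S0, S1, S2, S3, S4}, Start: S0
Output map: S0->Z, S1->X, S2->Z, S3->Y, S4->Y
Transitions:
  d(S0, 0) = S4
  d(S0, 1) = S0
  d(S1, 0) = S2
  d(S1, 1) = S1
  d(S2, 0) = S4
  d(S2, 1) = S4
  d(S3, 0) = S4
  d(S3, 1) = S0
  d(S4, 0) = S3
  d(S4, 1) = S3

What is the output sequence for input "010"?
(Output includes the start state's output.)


Start: S0 (output Z)
  --0--> S4 (output Y)
  --1--> S3 (output Y)
  --0--> S4 (output Y)

"ZYYY"


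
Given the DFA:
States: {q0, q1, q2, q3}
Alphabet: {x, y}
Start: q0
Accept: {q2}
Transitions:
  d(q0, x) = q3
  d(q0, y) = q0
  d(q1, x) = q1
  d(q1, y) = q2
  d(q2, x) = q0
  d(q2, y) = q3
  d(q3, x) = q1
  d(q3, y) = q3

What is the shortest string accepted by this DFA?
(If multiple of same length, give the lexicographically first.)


BFS by string length (lex-first path to each state shown):
  len 0: q0<-""
  len 1: q0<-"y", q3<-"x"
  len 2: q0<-"yy", q1<-"xx", q3<-"xy"
  len 3: q0<-"yyy", q1<-"xxx", q2<-"xxy", q3<-"xyy"
Found accept state at length 3.

"xxy"


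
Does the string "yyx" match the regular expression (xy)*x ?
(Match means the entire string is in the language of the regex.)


|string| = 3; first = 'y'; last = 'x'

No, "yyx" does not match (xy)*x


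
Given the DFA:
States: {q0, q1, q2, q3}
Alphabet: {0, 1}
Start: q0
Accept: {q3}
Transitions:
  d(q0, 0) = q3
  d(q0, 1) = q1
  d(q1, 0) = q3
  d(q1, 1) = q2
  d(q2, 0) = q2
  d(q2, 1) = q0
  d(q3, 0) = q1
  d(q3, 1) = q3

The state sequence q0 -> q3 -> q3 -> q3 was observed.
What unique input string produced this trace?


Trace back each transition to find the symbol:
  q0 --[0]--> q3
  q3 --[1]--> q3
  q3 --[1]--> q3

"011"


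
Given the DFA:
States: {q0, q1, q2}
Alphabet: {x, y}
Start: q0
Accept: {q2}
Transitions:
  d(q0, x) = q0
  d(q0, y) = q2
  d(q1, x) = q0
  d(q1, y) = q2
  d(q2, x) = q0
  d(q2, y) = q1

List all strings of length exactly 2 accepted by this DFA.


All strings of length 2: 4 total
Accepted: 1

"xy"


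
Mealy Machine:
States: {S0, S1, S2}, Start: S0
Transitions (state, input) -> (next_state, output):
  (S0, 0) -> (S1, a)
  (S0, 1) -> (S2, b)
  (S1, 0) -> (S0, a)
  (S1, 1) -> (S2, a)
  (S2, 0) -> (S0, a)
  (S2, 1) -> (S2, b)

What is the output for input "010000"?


Step-by-step:
  (S0, 0) -> (S1, a)
  (S1, 1) -> (S2, a)
  (S2, 0) -> (S0, a)
  (S0, 0) -> (S1, a)
  (S1, 0) -> (S0, a)
  (S0, 0) -> (S1, a)

"aaaaaa"


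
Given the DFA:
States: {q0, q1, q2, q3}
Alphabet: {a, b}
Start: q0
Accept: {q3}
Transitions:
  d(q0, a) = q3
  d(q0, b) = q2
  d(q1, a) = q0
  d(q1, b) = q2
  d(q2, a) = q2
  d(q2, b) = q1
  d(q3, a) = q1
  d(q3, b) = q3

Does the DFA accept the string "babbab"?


Trace: q0 -> q2 -> q2 -> q1 -> q2 -> q2 -> q1
Final state: q1
Accept states: {q3}

No, rejected (final state q1 is not an accept state)


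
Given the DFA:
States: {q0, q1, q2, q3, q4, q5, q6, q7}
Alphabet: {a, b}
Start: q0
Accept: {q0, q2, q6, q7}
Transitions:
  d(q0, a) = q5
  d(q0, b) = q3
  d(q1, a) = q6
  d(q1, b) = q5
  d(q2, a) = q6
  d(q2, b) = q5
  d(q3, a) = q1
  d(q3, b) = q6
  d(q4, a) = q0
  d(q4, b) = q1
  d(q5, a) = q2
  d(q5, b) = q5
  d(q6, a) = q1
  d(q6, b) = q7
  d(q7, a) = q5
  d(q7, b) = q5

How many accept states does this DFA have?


Accept states listed: {q0, q2, q6, q7}
Counting: q0(1) q2(2) q6(3) q7(4)

4


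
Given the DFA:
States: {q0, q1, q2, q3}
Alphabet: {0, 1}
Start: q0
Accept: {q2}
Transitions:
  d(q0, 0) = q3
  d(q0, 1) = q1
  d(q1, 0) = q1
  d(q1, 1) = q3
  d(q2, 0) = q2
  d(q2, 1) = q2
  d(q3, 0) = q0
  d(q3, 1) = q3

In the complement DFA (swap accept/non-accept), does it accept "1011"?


Trace: q0 -> q1 -> q1 -> q3 -> q3
Final: q3
Original accept: {q2}
Complement: q3 is not in original accept

Yes, complement accepts (original rejects)


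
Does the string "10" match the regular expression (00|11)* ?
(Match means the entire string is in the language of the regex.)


|string| = 2; first = '1'; last = '0'

No, "10" does not match (00|11)*


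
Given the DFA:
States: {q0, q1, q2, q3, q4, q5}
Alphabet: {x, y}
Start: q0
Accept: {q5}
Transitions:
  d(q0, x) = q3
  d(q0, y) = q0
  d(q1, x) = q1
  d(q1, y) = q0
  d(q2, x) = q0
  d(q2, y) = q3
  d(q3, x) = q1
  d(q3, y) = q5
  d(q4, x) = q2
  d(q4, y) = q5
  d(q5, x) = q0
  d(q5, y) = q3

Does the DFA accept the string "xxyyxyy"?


Trace: q0 -> q3 -> q1 -> q0 -> q0 -> q3 -> q5 -> q3
Final state: q3
Accept states: {q5}

No, rejected (final state q3 is not an accept state)


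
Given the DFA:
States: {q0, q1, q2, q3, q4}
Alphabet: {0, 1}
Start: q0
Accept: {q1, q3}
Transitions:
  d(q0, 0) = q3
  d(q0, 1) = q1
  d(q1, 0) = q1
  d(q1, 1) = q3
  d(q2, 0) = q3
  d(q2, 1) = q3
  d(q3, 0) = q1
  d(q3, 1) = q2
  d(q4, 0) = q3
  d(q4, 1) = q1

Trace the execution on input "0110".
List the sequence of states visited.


Input: 0110
d(q0, 0) = q3
d(q3, 1) = q2
d(q2, 1) = q3
d(q3, 0) = q1


q0 -> q3 -> q2 -> q3 -> q1


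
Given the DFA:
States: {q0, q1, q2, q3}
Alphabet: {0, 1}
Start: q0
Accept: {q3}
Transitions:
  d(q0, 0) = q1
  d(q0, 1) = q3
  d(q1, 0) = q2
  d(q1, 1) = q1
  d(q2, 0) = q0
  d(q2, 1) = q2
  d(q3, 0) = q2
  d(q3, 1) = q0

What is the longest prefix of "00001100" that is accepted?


Run the DFA, marking each prefix where the state is accepting:
  "" -> q0 [reject]
  "0" -> q1 [reject]
  "00" -> q2 [reject]
  "000" -> q0 [reject]
  "0000" -> q1 [reject]
  "00001" -> q1 [reject]
  "000011" -> q1 [reject]
  "0000110" -> q2 [reject]
  "00001100" -> q0 [reject]

No prefix is accepted


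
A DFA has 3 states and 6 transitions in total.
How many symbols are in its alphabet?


Each state has exactly one transition per symbol.
|alphabet| = transitions / states = 6 / 3 = 2

2


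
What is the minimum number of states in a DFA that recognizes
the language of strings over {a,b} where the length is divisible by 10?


States track (length) mod 10.
Need 10 states: one per remainder 0..9; accept = remainder 0.

10


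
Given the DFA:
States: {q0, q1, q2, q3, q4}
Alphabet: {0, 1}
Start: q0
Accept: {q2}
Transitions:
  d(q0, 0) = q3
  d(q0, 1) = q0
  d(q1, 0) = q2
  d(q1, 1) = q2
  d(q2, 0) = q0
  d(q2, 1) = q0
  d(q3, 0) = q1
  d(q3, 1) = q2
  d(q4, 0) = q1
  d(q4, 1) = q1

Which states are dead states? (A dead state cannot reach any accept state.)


Forward reachability from each state:
  q0 -> reaches accept state q2 (live)
  q1 -> reaches accept state q2 (live)
  q2 -> reaches accept state q2 (live)
  q3 -> reaches accept state q2 (live)
  q4 -> reaches accept state q2 (live)

None (all states can reach an accept state)


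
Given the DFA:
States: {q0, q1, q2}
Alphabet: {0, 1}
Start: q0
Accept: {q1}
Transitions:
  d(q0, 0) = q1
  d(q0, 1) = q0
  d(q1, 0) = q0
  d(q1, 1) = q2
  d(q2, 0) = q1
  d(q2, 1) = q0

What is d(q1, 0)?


Looking up transition d(q1, 0)

q0


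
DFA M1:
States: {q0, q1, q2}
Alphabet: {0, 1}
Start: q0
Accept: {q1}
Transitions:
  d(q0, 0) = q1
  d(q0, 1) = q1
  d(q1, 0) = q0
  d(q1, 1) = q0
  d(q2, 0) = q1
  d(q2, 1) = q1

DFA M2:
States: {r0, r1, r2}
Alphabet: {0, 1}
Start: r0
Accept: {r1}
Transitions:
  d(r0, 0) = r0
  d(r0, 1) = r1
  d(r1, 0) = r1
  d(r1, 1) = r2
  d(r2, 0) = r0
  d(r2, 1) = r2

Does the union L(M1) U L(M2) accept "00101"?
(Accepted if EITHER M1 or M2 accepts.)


M1: final=q1 accepted=True
M2: final=r2 accepted=False

Yes, union accepts


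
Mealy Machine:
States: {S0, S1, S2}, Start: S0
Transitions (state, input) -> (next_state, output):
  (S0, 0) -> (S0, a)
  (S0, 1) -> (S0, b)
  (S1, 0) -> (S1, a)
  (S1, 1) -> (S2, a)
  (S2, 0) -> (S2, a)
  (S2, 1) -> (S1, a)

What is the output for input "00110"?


Step-by-step:
  (S0, 0) -> (S0, a)
  (S0, 0) -> (S0, a)
  (S0, 1) -> (S0, b)
  (S0, 1) -> (S0, b)
  (S0, 0) -> (S0, a)

"aabba"


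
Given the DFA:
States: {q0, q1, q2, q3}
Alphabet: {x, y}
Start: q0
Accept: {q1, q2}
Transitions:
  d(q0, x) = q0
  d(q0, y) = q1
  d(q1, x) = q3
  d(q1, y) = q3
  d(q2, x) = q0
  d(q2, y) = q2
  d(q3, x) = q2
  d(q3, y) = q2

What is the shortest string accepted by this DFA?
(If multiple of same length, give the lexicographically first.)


BFS by string length (lex-first path to each state shown):
  len 0: q0<-""
  len 1: q0<-"x", q1<-"y"
Found accept state at length 1.

"y"


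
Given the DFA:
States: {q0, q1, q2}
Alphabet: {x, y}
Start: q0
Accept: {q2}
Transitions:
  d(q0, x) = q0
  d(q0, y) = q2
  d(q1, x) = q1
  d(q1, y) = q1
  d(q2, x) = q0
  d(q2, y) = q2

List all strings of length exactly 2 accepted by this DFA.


All strings of length 2: 4 total
Accepted: 2

"xy", "yy"


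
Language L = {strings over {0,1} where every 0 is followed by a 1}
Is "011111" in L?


'00' present: False; ends with '0': False

Yes, "011111" is in L


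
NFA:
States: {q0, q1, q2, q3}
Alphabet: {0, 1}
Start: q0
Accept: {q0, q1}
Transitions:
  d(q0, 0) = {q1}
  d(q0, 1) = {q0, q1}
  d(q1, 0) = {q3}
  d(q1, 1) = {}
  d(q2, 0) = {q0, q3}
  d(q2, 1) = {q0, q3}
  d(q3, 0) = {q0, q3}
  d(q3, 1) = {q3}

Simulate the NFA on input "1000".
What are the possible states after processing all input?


Start: {q0}
  --1--> {q0, q1}
  --0--> {q1, q3}
  --0--> {q0, q3}
  --0--> {q0, q1, q3}

{q0, q1, q3}


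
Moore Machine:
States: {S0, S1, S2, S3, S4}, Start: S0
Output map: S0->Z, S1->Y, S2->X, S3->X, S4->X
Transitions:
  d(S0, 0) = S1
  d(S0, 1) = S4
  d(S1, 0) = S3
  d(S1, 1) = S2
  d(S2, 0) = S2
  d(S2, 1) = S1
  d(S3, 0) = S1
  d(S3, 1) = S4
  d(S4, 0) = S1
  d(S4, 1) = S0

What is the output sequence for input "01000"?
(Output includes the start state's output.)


Start: S0 (output Z)
  --0--> S1 (output Y)
  --1--> S2 (output X)
  --0--> S2 (output X)
  --0--> S2 (output X)
  --0--> S2 (output X)

"ZYXXXX"


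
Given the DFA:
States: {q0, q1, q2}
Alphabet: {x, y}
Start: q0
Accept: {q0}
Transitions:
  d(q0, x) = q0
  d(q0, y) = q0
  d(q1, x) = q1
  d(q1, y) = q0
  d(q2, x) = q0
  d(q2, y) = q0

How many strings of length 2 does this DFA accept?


Enumerating all length-2 strings:
  "xx" -> q0 [accept]
  "xy" -> q0 [accept]
  "yx" -> q0 [accept]
  "yy" -> q0 [accept]

4 out of 4


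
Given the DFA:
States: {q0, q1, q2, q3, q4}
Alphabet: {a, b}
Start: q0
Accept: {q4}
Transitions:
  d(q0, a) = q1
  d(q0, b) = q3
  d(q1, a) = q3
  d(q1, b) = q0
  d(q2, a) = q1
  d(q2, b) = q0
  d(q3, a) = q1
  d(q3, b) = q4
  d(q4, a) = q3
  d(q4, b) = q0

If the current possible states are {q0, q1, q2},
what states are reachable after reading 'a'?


Apply transition on 'a' from each current state:
  d(q0, a) = q1
  d(q1, a) = q3
  d(q2, a) = q1

{q1, q3}


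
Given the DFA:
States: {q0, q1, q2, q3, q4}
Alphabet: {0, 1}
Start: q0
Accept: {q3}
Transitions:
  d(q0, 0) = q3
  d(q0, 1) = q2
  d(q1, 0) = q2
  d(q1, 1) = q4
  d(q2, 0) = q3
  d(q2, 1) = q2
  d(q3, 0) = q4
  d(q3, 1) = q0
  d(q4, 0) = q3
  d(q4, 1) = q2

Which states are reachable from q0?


BFS from q0:
  layer 0: {q0}
  layer 1: {q2, q3}
  layer 2: {q4}

{q0, q2, q3, q4}


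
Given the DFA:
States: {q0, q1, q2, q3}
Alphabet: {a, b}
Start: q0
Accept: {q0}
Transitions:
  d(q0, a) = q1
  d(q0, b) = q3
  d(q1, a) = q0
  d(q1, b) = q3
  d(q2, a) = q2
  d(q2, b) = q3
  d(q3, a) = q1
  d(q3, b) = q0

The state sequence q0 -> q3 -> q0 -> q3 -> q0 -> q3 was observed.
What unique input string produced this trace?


Trace back each transition to find the symbol:
  q0 --[b]--> q3
  q3 --[b]--> q0
  q0 --[b]--> q3
  q3 --[b]--> q0
  q0 --[b]--> q3

"bbbbb"


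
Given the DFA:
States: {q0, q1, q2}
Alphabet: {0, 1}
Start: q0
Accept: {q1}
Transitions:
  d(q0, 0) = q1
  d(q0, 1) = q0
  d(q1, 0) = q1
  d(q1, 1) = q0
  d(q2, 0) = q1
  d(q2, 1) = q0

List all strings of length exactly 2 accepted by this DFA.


All strings of length 2: 4 total
Accepted: 2

"00", "10"


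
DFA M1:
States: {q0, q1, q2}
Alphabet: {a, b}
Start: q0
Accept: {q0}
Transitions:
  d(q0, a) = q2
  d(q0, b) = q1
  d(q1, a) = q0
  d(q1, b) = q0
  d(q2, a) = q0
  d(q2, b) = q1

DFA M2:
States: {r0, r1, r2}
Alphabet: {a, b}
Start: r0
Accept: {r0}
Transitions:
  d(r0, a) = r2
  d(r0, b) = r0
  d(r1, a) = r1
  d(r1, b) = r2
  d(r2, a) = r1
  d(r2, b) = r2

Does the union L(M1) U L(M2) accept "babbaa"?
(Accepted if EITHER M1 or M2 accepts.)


M1: final=q0 accepted=True
M2: final=r1 accepted=False

Yes, union accepts


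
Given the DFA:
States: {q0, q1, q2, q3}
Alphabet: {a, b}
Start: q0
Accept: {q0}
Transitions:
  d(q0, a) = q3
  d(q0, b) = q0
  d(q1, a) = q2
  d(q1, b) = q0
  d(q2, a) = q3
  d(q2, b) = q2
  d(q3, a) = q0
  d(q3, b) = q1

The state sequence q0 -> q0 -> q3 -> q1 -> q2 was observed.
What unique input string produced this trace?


Trace back each transition to find the symbol:
  q0 --[b]--> q0
  q0 --[a]--> q3
  q3 --[b]--> q1
  q1 --[a]--> q2

"baba"


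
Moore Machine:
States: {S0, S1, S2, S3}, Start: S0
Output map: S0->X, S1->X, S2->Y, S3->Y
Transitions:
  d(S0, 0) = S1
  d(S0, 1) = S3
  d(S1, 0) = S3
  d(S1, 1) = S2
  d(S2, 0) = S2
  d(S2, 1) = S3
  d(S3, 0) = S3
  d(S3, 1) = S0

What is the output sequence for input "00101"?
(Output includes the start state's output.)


Start: S0 (output X)
  --0--> S1 (output X)
  --0--> S3 (output Y)
  --1--> S0 (output X)
  --0--> S1 (output X)
  --1--> S2 (output Y)

"XXYXXY"
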